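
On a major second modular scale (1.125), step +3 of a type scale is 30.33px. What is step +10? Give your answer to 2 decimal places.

69.17px

30.33 × 1.125⁷ = 30.33 × 2.28070 ≈ 69.174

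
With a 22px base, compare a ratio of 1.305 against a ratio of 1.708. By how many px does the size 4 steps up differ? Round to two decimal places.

At 1.305: 22.0 × 1.305⁴ = 63.8065px
At 1.708: 22.0 × 1.708⁴ = 187.2294px
Difference: 187.2294 − 63.8065 = 123.4229px

123.42px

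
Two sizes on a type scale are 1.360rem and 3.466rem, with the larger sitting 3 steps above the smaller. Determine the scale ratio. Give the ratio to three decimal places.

The ratio satisfies 1.360 × r³ = 3.466, so r = (3.466 / 1.360)^(1/3).
r = 2.5485^(1/3) ≈ 1.3659

1.366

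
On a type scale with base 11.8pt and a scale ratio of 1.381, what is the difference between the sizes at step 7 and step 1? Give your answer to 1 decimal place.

Step 1: 11.8 × 1.381 = 16.296pt
Step 7: 11.8 × 1.381⁷ = 113.041pt
Difference: 113.041 − 16.296 = 96.745pt

96.7pt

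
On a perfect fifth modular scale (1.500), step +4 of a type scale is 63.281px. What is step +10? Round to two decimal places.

720.81px

Moving from step +4 to step +10 is 6 steps up, so multiply by r⁶.
63.281 × 1.500⁶ = 63.281 × 11.39062 ≈ 720.810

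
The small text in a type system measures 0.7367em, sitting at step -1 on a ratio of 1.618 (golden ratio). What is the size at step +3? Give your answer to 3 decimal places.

5.049em

0.7367 × 1.618⁴ = 0.7367 × 6.85353 ≈ 5.049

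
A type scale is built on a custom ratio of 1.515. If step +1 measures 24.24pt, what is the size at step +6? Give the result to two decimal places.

193.46pt

24.24 × 1.515⁵ = 24.24 × 7.98111 ≈ 193.462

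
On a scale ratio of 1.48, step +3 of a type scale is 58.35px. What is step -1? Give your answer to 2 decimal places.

12.16px

The gap is -1 − (3) = -4 steps, so the factor is 1.48^-4.
58.35 ÷ 1.48⁴ = 58.35 ÷ 4.79785 ≈ 12.162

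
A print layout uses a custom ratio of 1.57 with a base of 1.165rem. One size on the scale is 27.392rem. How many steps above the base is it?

7

1.57ⁿ = 27.392 / 1.165 = 23.5124
n = ln(23.5124) / ln(1.57) = 3.1575 / 0.4511 ≈ 7.00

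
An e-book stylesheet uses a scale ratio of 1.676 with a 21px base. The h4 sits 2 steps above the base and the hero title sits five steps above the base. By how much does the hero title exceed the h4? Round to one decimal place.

Step 2: 21.0 × 1.676² = 58.988px
Step 5: 21.0 × 1.676⁵ = 277.709px
Difference: 277.709 − 58.988 = 218.721px

218.7px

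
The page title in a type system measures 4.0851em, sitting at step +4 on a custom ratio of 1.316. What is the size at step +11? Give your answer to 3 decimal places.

Moving from step +4 to step +11 is 7 steps up, so multiply by r⁷.
4.0851 × 1.316⁷ = 4.0851 × 6.83583 ≈ 27.925

27.925em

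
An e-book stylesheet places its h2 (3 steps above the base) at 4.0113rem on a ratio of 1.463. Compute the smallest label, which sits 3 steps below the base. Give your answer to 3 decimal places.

0.409rem

4.0113 ÷ 1.463⁶ = 4.0113 ÷ 9.80541 ≈ 0.409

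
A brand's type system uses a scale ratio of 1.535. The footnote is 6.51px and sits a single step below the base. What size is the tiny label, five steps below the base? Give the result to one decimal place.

1.2px

6.51 ÷ 1.535⁴ = 6.51 ÷ 5.55180 ≈ 1.173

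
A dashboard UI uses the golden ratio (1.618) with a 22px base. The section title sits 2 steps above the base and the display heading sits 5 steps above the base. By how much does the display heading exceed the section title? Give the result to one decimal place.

Step 2: 22.0 × 1.618² = 57.594px
Step 5: 22.0 × 1.618⁵ = 243.958px
Difference: 243.958 − 57.594 = 186.364px

186.4px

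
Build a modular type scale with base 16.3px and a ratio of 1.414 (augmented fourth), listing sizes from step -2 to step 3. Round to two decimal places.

8.15px, 11.53px, 16.30px, 23.05px, 32.59px, 46.08px

Step -2: 16.3 ÷ 1.414² = 8.15
Step -1: 16.3 ÷ 1.414 = 11.53
Step 0: 16.3px
Step 1: 16.3 × 1.414 = 23.05
Step 2: 16.3 × 1.414² = 32.59
Step 3: 16.3 × 1.414³ = 46.08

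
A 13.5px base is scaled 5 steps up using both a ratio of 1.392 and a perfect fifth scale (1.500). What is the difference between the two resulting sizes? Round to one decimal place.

32.0px

At 1.392: 13.5 × 1.392⁵ = 70.555px
Perfect fifth: 13.5 × 1.500⁵ = 102.516px
Difference: 102.516 − 70.555 = 31.961px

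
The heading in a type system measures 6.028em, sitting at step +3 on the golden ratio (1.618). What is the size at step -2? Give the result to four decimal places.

6.028 ÷ 1.618⁵ = 6.028 ÷ 11.08901 ≈ 0.5436

0.5436em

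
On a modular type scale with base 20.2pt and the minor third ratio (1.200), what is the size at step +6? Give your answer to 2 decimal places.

60.32pt

20.2 × 1.200⁶ = 20.2 × 2.98598 ≈ 60.32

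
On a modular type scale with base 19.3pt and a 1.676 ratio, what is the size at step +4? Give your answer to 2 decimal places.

152.28pt

19.3 × 1.676⁴ = 19.3 × 7.89035 ≈ 152.28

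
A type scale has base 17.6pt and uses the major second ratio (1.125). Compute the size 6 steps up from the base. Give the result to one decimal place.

17.6 × 1.125⁶ = 17.6 × 2.02729 ≈ 35.68

35.7pt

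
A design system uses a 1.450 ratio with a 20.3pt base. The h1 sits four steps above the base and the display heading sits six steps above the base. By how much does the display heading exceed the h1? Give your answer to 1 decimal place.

98.9pt

Step 4: 20.3 × 1.450⁴ = 89.736pt
Step 6: 20.3 × 1.450⁶ = 188.671pt
Difference: 188.671 − 89.736 = 98.935pt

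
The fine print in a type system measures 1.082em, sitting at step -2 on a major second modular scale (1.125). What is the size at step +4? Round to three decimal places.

The gap is 4 − (-2) = 6 steps, so the factor is 1.125^6.
1.082 × 1.125⁶ = 1.082 × 2.02729 ≈ 2.194

2.194em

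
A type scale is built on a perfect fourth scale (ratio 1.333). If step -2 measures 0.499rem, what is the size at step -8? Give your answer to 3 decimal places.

0.089rem

Moving from step -2 to step -8 is 6 steps down, so divide by r⁶.
0.499 ÷ 1.333⁶ = 0.499 ÷ 5.61023 ≈ 0.089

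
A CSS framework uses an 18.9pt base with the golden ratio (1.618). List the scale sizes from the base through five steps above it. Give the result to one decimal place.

Step 0: 18.9pt
Step 1: 18.9 × 1.618 = 30.6
Step 2: 18.9 × 1.618² = 49.5
Step 3: 18.9 × 1.618³ = 80.1
Step 4: 18.9 × 1.618⁴ = 129.5
Step 5: 18.9 × 1.618⁵ = 209.6

18.9pt, 30.6pt, 49.5pt, 80.1pt, 129.5pt, 209.6pt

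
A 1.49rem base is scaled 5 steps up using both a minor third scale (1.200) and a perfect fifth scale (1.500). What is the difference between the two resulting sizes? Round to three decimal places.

Minor third: 1.49 × 1.200⁵ = 3.70760rem
Perfect fifth: 1.49 × 1.500⁵ = 11.31469rem
Difference: 11.31469 − 3.70760 = 7.60709rem

7.607rem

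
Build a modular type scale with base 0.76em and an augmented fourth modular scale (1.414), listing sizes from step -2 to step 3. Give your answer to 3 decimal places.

0.380em, 0.537em, 0.760em, 1.075em, 1.520em, 2.149em

Step -2: 0.76 ÷ 1.414² = 0.380
Step -1: 0.76 ÷ 1.414 = 0.537
Step 0: 0.76em
Step 1: 0.76 × 1.414 = 1.075
Step 2: 0.76 × 1.414² = 1.520
Step 3: 0.76 × 1.414³ = 2.149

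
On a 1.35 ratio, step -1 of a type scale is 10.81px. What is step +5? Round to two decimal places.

10.81 × 1.35⁶ = 10.81 × 6.05345 ≈ 65.438

65.44px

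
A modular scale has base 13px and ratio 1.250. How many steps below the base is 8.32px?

1.250ⁿ = 13 / 8.32 = 1.5625
n = ln(1.5625) / ln(1.250) = 0.4463 / 0.2231 ≈ 2.00

2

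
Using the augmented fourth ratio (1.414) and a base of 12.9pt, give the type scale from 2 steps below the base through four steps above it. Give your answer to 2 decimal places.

6.45pt, 9.12pt, 12.90pt, 18.24pt, 25.79pt, 36.47pt, 51.57pt

Step -2: 12.9 ÷ 1.414² = 6.45
Step -1: 12.9 ÷ 1.414 = 9.12
Step 0: 12.9pt
Step 1: 12.9 × 1.414 = 18.24
Step 2: 12.9 × 1.414² = 25.79
Step 3: 12.9 × 1.414³ = 36.47
Step 4: 12.9 × 1.414⁴ = 51.57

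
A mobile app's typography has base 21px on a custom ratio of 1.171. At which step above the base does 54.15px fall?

6

1.171ⁿ = 54.15 / 21 = 2.5786
n = ln(2.5786) / ln(1.171) = 0.9472 / 0.1579 ≈ 6.00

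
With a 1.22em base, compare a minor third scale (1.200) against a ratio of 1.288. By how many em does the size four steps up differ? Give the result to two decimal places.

0.83em

Minor third: 1.22 × 1.200⁴ = 2.5298em
At 1.288: 1.22 × 1.288⁴ = 3.3576em
Difference: 3.3576 − 2.5298 = 0.8278em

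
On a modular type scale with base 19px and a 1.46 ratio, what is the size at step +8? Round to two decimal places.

392.26px

19.0 × 1.46⁸ = 19.0 × 20.64538 ≈ 392.26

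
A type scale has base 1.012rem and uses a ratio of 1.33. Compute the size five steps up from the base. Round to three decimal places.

Each step on a modular scale multiplies by the ratio, so the size n steps from the base is base × ratioⁿ.
1.012 × 1.33⁵ = 1.012 × 4.16158 ≈ 4.212

4.212rem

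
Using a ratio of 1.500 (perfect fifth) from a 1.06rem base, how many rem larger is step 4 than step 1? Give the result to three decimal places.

3.776rem

Step 1: 1.06 × 1.500 = 1.59000rem
Step 4: 1.06 × 1.500⁴ = 5.36625rem
Difference: 5.36625 − 1.59000 = 3.77625rem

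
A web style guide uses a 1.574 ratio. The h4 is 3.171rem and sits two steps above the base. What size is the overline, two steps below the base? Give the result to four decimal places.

0.5166rem

3.171 ÷ 1.574⁴ = 3.171 ÷ 6.13789 ≈ 0.5166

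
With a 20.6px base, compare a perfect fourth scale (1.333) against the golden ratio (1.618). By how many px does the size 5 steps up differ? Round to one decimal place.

141.7px

Perfect fourth: 20.6 × 1.333⁵ = 86.700px
Golden ratio: 20.6 × 1.618⁵ = 228.434px
Difference: 228.434 − 86.700 = 141.734px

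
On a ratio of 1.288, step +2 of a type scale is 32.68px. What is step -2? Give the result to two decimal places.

32.68 ÷ 1.288⁴ = 32.68 ÷ 2.75210 ≈ 11.875

11.87px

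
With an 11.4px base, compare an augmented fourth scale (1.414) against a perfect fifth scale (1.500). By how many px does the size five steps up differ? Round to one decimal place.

22.1px

Augmented fourth: 11.4 × 1.414⁵ = 64.439px
Perfect fifth: 11.4 × 1.500⁵ = 86.569px
Difference: 86.569 − 64.439 = 22.130px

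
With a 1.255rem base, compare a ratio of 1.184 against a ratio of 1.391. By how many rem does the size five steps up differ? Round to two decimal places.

3.62rem

At 1.184: 1.255 × 1.184⁵ = 2.9201rem
At 1.391: 1.255 × 1.391⁵ = 6.5355rem
Difference: 6.5355 − 2.9201 = 3.6154rem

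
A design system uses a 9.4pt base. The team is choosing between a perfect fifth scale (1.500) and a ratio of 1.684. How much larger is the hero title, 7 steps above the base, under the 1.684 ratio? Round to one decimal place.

200.4pt

Perfect fifth: 9.4 × 1.500⁷ = 160.608pt
At 1.684: 9.4 × 1.684⁷ = 361.013pt
Difference: 361.013 − 160.608 = 200.405pt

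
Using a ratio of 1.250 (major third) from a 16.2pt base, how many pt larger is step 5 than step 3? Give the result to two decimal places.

Step 3: 16.2 × 1.250³ = 31.6406pt
Step 5: 16.2 × 1.250⁵ = 49.4385pt
Difference: 49.4385 − 31.6406 = 17.7979pt

17.80pt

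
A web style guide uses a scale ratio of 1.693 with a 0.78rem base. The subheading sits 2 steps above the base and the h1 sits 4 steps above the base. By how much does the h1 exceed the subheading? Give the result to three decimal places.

Step 2: 0.78 × 1.693² = 2.23567rem
Step 4: 0.78 × 1.693⁴ = 6.40800rem
Difference: 6.40800 − 2.23567 = 4.17233rem

4.172rem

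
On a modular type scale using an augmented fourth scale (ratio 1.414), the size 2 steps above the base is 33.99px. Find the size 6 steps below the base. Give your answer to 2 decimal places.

33.99 ÷ 1.414⁸ = 33.99 ÷ 15.98068 ≈ 2.127

2.13px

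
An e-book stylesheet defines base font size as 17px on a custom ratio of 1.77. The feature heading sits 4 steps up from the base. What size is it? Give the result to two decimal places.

166.86px

Each step on a modular scale multiplies by the ratio, so the size n steps from the base is base × ratioⁿ.
17.0 × 1.77⁴ = 17.0 × 9.81506 ≈ 166.86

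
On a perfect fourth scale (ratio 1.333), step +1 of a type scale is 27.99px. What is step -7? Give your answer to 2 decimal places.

27.99 ÷ 1.333⁸ = 27.99 ÷ 9.96876 ≈ 2.808

2.81px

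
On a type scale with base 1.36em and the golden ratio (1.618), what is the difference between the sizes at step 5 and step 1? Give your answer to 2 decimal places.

12.88em

Step 1: 1.36 × 1.618 = 2.2005em
Step 5: 1.36 × 1.618⁵ = 15.0810em
Difference: 15.0810 − 2.2005 = 12.8805em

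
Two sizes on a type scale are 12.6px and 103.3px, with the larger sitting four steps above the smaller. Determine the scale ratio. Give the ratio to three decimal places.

1.692

r⁴ = 103.3 / 12.6, so r = (103.3/12.6)^(1/4).
r = 8.1984^(1/4) ≈ 1.6921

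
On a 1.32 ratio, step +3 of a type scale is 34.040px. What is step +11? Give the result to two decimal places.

313.75px

Moving from step +3 to step +11 is 8 steps up, so multiply by r⁸.
34.040 × 1.32⁸ = 34.040 × 9.21704 ≈ 313.748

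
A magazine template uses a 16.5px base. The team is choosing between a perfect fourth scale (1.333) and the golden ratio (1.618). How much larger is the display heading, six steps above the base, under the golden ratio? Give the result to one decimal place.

Perfect fourth: 16.5 × 1.333⁶ = 92.569px
Golden ratio: 16.5 × 1.618⁶ = 296.043px
Difference: 296.043 − 92.569 = 203.474px

203.5px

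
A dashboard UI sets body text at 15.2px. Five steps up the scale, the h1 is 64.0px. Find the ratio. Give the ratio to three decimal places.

1.333

r⁵ = 64.0 / 15.2, so r = (64.0/15.2)^(1/5).
r = 4.2105^(1/5) ≈ 1.3331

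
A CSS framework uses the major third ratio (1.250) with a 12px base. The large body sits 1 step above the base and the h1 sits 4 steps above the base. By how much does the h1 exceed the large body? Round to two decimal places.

14.30px

Step 1: 12.0 × 1.250 = 15.0000px
Step 4: 12.0 × 1.250⁴ = 29.2969px
Difference: 29.2969 − 15.0000 = 14.2969px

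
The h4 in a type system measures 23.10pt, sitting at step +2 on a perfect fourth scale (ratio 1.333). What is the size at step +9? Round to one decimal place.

Moving from step +2 to step +9 is 7 steps up, so multiply by r⁷.
23.10 × 1.333⁷ = 23.10 × 7.47844 ≈ 172.752

172.8pt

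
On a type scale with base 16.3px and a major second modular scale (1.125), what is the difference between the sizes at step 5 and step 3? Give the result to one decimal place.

Step 3: 16.3 × 1.125³ = 23.208px
Step 5: 16.3 × 1.125⁵ = 29.373px
Difference: 29.373 − 23.208 = 6.165px

6.2px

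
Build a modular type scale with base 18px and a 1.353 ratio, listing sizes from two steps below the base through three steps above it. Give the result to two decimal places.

Step -2: 18.0 ÷ 1.353² = 9.83
Step -1: 18.0 ÷ 1.353 = 13.30
Step 0: 18px
Step 1: 18.0 × 1.353 = 24.35
Step 2: 18.0 × 1.353² = 32.95
Step 3: 18.0 × 1.353³ = 44.58

9.83px, 13.30px, 18.00px, 24.35px, 32.95px, 44.58px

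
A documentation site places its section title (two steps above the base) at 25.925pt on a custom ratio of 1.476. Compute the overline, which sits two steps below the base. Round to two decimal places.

Moving from step +2 to step -2 is 4 steps down, so divide by r⁴.
25.925 ÷ 1.476⁴ = 25.925 ÷ 4.74619 ≈ 5.462

5.46pt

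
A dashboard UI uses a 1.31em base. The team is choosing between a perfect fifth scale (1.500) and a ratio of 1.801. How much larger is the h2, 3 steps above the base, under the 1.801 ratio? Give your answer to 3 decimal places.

3.231em

Perfect fifth: 1.31 × 1.500³ = 4.42125em
At 1.801: 1.31 × 1.801³ = 7.65266em
Difference: 7.65266 − 4.42125 = 3.23141em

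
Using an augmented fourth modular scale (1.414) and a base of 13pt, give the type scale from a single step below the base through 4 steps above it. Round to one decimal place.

9.2pt, 13.0pt, 18.4pt, 26.0pt, 36.8pt, 52.0pt

Step -1: 13.0 ÷ 1.414 = 9.2
Step 0: 13pt
Step 1: 13.0 × 1.414 = 18.4
Step 2: 13.0 × 1.414² = 26.0
Step 3: 13.0 × 1.414³ = 36.8
Step 4: 13.0 × 1.414⁴ = 52.0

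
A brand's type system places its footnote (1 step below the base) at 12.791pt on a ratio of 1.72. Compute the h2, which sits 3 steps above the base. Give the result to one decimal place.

Moving from step -1 to step +3 is 4 steps up, so multiply by r⁴.
12.791 × 1.72⁴ = 12.791 × 8.75213 ≈ 111.949

111.9pt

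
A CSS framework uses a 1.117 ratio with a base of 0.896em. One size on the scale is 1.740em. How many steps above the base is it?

6

1.117ⁿ = 1.740 / 0.896 = 1.9420
n = ln(1.9420) / ln(1.117) = 0.6637 / 0.1106 ≈ 6.00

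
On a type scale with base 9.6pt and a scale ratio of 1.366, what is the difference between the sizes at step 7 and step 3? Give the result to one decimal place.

60.7pt

Step 3: 9.6 × 1.366³ = 24.469pt
Step 7: 9.6 × 1.366⁷ = 85.197pt
Difference: 85.197 − 24.469 = 60.728pt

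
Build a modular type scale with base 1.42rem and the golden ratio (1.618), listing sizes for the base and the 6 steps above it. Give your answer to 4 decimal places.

Step 0: 1.42rem
Step 1: 1.42 × 1.618 = 2.2976
Step 2: 1.42 × 1.618² = 3.7175
Step 3: 1.42 × 1.618³ = 6.0148
Step 4: 1.42 × 1.618⁴ = 9.7320
Step 5: 1.42 × 1.618⁵ = 15.7464
Step 6: 1.42 × 1.618⁶ = 25.4777

1.4200rem, 2.2976rem, 3.7175rem, 6.0148rem, 9.7320rem, 15.7464rem, 25.4777rem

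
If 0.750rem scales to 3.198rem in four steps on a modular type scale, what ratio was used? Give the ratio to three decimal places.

r⁴ = 3.198 / 0.750, so r = (3.198/0.750)^(1/4).
r = 4.2640^(1/4) ≈ 1.4370

1.437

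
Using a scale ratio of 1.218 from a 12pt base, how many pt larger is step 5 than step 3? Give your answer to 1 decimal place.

10.5pt

Step 3: 12.0 × 1.218³ = 21.683pt
Step 5: 12.0 × 1.218⁵ = 32.168pt
Difference: 32.168 − 21.683 = 10.485pt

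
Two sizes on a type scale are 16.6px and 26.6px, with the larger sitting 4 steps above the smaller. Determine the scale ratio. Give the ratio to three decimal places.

1.125

The ratio satisfies 16.6 × r⁴ = 26.6, so r = (26.6 / 16.6)^(1/4).
r = 1.6024^(1/4) ≈ 1.1251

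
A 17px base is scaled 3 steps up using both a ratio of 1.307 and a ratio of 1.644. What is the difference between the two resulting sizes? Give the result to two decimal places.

37.58px

At 1.307: 17.0 × 1.307³ = 37.9556px
At 1.644: 17.0 × 1.644³ = 75.5361px
Difference: 75.5361 − 37.9556 = 37.5805px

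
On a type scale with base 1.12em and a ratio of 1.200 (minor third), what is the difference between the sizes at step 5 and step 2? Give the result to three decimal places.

1.174em

Step 2: 1.12 × 1.200² = 1.61280em
Step 5: 1.12 × 1.200⁵ = 2.78692em
Difference: 2.78692 − 1.61280 = 1.17412em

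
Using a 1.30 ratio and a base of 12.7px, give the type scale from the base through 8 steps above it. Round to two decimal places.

Step 0: 12.7px
Step 1: 12.7 × 1.30 = 16.51
Step 2: 12.7 × 1.30² = 21.46
Step 3: 12.7 × 1.30³ = 27.90
Step 4: 12.7 × 1.30⁴ = 36.27
Step 5: 12.7 × 1.30⁵ = 47.15
Step 6: 12.7 × 1.30⁶ = 61.30
Step 7: 12.7 × 1.30⁷ = 79.69
Step 8: 12.7 × 1.30⁸ = 103.60

12.70px, 16.51px, 21.46px, 27.90px, 36.27px, 47.15px, 61.30px, 79.69px, 103.60px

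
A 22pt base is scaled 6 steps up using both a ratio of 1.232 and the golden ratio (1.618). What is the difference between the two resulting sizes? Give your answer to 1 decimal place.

At 1.232: 22.0 × 1.232⁶ = 76.928pt
Golden ratio: 22.0 × 1.618⁶ = 394.724pt
Difference: 394.724 − 76.928 = 317.796pt

317.8pt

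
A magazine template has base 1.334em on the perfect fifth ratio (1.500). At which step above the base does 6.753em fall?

4

1.500ⁿ = 6.753 / 1.334 = 5.0622
n = ln(5.0622) / ln(1.500) = 1.6218 / 0.4055 ≈ 4.00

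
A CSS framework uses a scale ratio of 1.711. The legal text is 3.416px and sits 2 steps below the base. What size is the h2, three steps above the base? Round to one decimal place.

3.416 × 1.711⁵ = 3.416 × 14.66392 ≈ 50.092

50.1px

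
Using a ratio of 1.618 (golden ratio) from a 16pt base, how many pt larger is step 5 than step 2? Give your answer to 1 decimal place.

135.5pt

Step 2: 16.0 × 1.618² = 41.887pt
Step 5: 16.0 × 1.618⁵ = 177.424pt
Difference: 177.424 − 41.887 = 135.537pt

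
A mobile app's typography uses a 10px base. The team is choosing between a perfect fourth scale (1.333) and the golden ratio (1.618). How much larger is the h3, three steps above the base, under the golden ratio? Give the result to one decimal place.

Perfect fourth: 10.0 × 1.333³ = 23.686px
Golden ratio: 10.0 × 1.618³ = 42.358px
Difference: 42.358 − 23.686 = 18.672px

18.7px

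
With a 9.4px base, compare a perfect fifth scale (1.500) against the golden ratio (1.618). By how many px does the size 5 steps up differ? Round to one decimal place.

Perfect fifth: 9.4 × 1.500⁵ = 71.381px
Golden ratio: 9.4 × 1.618⁵ = 104.237px
Difference: 104.237 − 71.381 = 32.856px

32.9px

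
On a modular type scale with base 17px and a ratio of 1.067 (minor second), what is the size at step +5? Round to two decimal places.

Each step on a modular scale multiplies by the ratio, so the size n steps from the base is base × ratioⁿ.
17.0 × 1.067⁵ = 17.0 × 1.38300 ≈ 23.51

23.51px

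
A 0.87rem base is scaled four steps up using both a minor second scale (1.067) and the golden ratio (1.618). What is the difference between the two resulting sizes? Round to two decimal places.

4.83rem

Minor second: 0.87 × 1.067⁴ = 1.1277rem
Golden ratio: 0.87 × 1.618⁴ = 5.9626rem
Difference: 5.9626 − 1.1277 = 4.8349rem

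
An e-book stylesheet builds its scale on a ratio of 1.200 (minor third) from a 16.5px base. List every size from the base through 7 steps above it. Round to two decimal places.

Step 0: 16.5px
Step 1: 16.5 × 1.200 = 19.80
Step 2: 16.5 × 1.200² = 23.76
Step 3: 16.5 × 1.200³ = 28.51
Step 4: 16.5 × 1.200⁴ = 34.21
Step 5: 16.5 × 1.200⁵ = 41.06
Step 6: 16.5 × 1.200⁶ = 49.27
Step 7: 16.5 × 1.200⁷ = 59.12

16.50px, 19.80px, 23.76px, 28.51px, 34.21px, 41.06px, 49.27px, 59.12px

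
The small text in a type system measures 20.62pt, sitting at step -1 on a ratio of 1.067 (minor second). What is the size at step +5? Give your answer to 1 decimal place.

The gap is 5 − (-1) = 6 steps, so the factor is 1.067^6.
20.62 × 1.067⁶ = 20.62 × 1.47566 ≈ 30.428

30.4pt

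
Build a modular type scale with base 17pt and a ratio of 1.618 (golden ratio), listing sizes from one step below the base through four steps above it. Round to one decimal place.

10.5pt, 17.0pt, 27.5pt, 44.5pt, 72.0pt, 116.5pt

Step -1: 17.0 ÷ 1.618 = 10.5
Step 0: 17pt
Step 1: 17.0 × 1.618 = 27.5
Step 2: 17.0 × 1.618² = 44.5
Step 3: 17.0 × 1.618³ = 72.0
Step 4: 17.0 × 1.618⁴ = 116.5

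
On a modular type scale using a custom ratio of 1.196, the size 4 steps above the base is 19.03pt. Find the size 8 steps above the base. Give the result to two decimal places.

38.94pt

19.03 × 1.196⁴ = 19.03 × 2.04609 ≈ 38.937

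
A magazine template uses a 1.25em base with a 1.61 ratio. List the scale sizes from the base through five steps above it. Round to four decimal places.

1.2500em, 2.0125em, 3.2401em, 5.2166em, 8.3987em, 13.5220em

Step 0: 1.25em
Step 1: 1.25 × 1.61 = 2.0125
Step 2: 1.25 × 1.61² = 3.2401
Step 3: 1.25 × 1.61³ = 5.2166
Step 4: 1.25 × 1.61⁴ = 8.3987
Step 5: 1.25 × 1.61⁵ = 13.5220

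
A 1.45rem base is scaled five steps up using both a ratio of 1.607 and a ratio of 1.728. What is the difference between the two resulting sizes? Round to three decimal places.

At 1.607: 1.45 × 1.607⁵ = 15.53987rem
At 1.728: 1.45 × 1.728⁵ = 22.34018rem
Difference: 22.34018 − 15.53987 = 6.80031rem

6.800rem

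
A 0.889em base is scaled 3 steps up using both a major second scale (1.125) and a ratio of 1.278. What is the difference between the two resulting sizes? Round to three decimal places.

Major second: 0.889 × 1.125³ = 1.26578em
At 1.278: 0.889 × 1.278³ = 1.85564em
Difference: 1.85564 − 1.26578 = 0.58986em

0.590em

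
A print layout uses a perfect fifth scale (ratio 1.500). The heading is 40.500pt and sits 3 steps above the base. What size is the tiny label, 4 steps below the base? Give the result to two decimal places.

Moving from step +3 to step -4 is 7 steps down, so divide by r⁷.
40.500 ÷ 1.500⁷ = 40.500 ÷ 17.08594 ≈ 2.370

2.37pt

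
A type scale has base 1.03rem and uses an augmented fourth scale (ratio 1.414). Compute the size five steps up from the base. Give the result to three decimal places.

5.822rem

1.03 × 1.414⁵ = 1.03 × 5.65258 ≈ 5.822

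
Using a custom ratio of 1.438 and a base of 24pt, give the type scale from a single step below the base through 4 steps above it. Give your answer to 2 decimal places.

16.69pt, 24.00pt, 34.51pt, 49.63pt, 71.37pt, 102.62pt

Step -1: 24.0 ÷ 1.438 = 16.69
Step 0: 24pt
Step 1: 24.0 × 1.438 = 34.51
Step 2: 24.0 × 1.438² = 49.63
Step 3: 24.0 × 1.438³ = 71.37
Step 4: 24.0 × 1.438⁴ = 102.62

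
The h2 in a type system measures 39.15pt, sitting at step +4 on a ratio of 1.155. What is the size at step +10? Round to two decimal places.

39.15 × 1.155⁶ = 39.15 × 2.37406 ≈ 92.944

92.94pt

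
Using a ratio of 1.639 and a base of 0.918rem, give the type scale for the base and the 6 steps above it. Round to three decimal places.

Step 0: 0.918rem
Step 1: 0.918 × 1.639 = 1.505
Step 2: 0.918 × 1.639² = 2.466
Step 3: 0.918 × 1.639³ = 4.042
Step 4: 0.918 × 1.639⁴ = 6.625
Step 5: 0.918 × 1.639⁵ = 10.858
Step 6: 0.918 × 1.639⁶ = 17.796

0.918rem, 1.505rem, 2.466rem, 4.042rem, 6.625rem, 10.858rem, 17.796rem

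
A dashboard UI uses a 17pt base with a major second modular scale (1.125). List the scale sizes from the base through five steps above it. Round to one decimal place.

17.0pt, 19.1pt, 21.5pt, 24.2pt, 27.2pt, 30.6pt

Step 0: 17pt
Step 1: 17.0 × 1.125 = 19.1
Step 2: 17.0 × 1.125² = 21.5
Step 3: 17.0 × 1.125³ = 24.2
Step 4: 17.0 × 1.125⁴ = 27.2
Step 5: 17.0 × 1.125⁵ = 30.6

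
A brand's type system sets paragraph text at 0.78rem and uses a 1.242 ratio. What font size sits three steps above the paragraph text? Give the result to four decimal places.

1.4944rem

Each step on a modular scale multiplies by the ratio, so the size n steps from the base is base × ratioⁿ.
0.78 × 1.242³ = 0.78 × 1.91586 ≈ 1.4944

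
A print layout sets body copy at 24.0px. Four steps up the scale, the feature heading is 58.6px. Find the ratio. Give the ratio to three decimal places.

1.250

The ratio satisfies 24.0 × r⁴ = 58.6, so r = (58.6 / 24.0)^(1/4).
r = 2.4417^(1/4) ≈ 1.2500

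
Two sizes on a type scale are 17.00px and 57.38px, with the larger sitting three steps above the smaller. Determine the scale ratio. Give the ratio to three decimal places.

1.500

r³ = 57.38 / 17.00, so r = (57.38/17.00)^(1/3).
r = 3.3753^(1/3) ≈ 1.5000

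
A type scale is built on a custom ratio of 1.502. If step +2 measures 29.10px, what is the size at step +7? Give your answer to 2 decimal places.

29.10 × 1.502⁵ = 29.10 × 7.64451 ≈ 222.455

222.46px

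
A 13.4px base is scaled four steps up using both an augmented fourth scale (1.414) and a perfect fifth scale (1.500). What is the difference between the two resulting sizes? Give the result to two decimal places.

14.27px

Augmented fourth: 13.4 × 1.414⁴ = 53.5676px
Perfect fifth: 13.4 × 1.500⁴ = 67.8375px
Difference: 67.8375 − 53.5676 = 14.2699px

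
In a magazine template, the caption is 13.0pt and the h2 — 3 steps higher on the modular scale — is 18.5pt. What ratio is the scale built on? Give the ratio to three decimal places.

1.125

r³ = 18.5 / 13.0, so r = (18.5/13.0)^(1/3).
r = 1.4231^(1/3) ≈ 1.1248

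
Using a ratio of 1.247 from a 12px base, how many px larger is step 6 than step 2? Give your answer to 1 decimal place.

26.5px

Step 2: 12.0 × 1.247² = 18.660px
Step 6: 12.0 × 1.247⁶ = 45.121px
Difference: 45.121 − 18.660 = 26.461px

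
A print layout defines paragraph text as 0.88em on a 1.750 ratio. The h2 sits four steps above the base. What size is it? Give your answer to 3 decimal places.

Every step multiplies by the scale ratio.
0.88 × 1.750⁴ = 0.88 × 9.37891 ≈ 8.253

8.253em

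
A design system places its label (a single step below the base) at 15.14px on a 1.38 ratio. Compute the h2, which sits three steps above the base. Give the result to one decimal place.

Moving from step -1 to step +3 is 4 steps up, so multiply by r⁴.
15.14 × 1.38⁴ = 15.14 × 3.62674 ≈ 54.909

54.9px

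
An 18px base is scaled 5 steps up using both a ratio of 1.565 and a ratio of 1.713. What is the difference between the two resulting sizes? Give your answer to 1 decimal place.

96.5px

At 1.565: 18.0 × 1.565⁵ = 168.983px
At 1.713: 18.0 × 1.713⁵ = 265.497px
Difference: 265.497 − 168.983 = 96.514px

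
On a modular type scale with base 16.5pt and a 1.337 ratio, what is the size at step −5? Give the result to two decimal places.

A modular type scale is a geometric sequence: sizeₙ = base × rⁿ.
16.5 ÷ 1.337⁵ = 16.5 ÷ 4.27225 ≈ 3.86

3.86pt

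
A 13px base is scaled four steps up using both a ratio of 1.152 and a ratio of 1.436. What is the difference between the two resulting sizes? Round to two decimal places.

At 1.152: 13.0 × 1.152⁴ = 22.8957px
At 1.436: 13.0 × 1.436⁴ = 55.2791px
Difference: 55.2791 − 22.8957 = 32.3834px

32.38px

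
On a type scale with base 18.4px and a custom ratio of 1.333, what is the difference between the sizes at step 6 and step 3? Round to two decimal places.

Step 3: 18.4 × 1.333³ = 43.5821px
Step 6: 18.4 × 1.333⁶ = 103.2283px
Difference: 103.2283 − 43.5821 = 59.6462px

59.65px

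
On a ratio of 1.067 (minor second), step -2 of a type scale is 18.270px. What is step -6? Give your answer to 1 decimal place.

18.270 ÷ 1.067⁴ = 18.270 ÷ 1.29616 ≈ 14.096

14.1px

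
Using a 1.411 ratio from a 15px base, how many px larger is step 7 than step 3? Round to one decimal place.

Step 3: 15.0 × 1.411³ = 42.138px
Step 7: 15.0 × 1.411⁷ = 167.025px
Difference: 167.025 − 42.138 = 124.887px

124.9px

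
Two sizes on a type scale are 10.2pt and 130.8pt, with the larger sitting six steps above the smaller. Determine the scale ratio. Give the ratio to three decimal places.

The ratio satisfies 10.2 × r⁶ = 130.8, so r = (130.8 / 10.2)^(1/6).
r = 12.8235^(1/6) ≈ 1.5299

1.530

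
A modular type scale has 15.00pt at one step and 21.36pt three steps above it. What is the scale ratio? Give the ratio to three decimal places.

1.125

The ratio satisfies 15.00 × r³ = 21.36, so r = (21.36 / 15.00)^(1/3).
r = 1.4240^(1/3) ≈ 1.1250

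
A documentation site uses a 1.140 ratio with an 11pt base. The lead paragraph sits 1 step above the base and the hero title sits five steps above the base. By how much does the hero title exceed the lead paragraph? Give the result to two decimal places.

8.64pt

Step 1: 11.0 × 1.140 = 12.5400pt
Step 5: 11.0 × 1.140⁵ = 21.1796pt
Difference: 21.1796 − 12.5400 = 8.6396pt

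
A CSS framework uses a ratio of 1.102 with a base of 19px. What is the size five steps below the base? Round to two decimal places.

19.0 ÷ 1.102⁵ = 19.0 ÷ 1.62520 ≈ 11.69

11.69px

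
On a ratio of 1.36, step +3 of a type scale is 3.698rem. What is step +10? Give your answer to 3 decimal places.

3.698 × 1.36⁷ = 3.698 × 8.60543 ≈ 31.823

31.823rem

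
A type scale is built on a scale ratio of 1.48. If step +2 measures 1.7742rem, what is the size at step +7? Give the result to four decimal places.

12.5983rem

1.7742 × 1.48⁵ = 1.7742 × 7.10082 ≈ 12.5983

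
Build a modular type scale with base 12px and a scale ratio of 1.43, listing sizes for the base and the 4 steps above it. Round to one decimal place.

Step 0: 12px
Step 1: 12.0 × 1.43 = 17.2
Step 2: 12.0 × 1.43² = 24.5
Step 3: 12.0 × 1.43³ = 35.1
Step 4: 12.0 × 1.43⁴ = 50.2

12.0px, 17.2px, 24.5px, 35.1px, 50.2px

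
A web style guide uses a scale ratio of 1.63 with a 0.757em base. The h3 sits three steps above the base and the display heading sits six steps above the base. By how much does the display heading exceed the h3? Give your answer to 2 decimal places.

10.92em

Step 3: 0.757 × 1.63³ = 3.2784em
Step 6: 0.757 × 1.63⁶ = 14.1978em
Difference: 14.1978 − 3.2784 = 10.9194em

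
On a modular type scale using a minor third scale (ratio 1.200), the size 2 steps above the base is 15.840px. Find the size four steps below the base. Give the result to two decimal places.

Moving from step +2 to step -4 is 6 steps down, so divide by r⁶.
15.840 ÷ 1.200⁶ = 15.840 ÷ 2.98598 ≈ 5.305

5.30px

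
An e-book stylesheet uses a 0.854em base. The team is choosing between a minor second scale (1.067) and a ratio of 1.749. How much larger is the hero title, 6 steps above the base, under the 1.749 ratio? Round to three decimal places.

Minor second: 0.854 × 1.067⁶ = 1.26021em
At 1.749: 0.854 × 1.749⁶ = 24.44538em
Difference: 24.44538 − 1.26021 = 23.18517em

23.185em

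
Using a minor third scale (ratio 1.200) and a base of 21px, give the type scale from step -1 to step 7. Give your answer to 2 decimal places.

17.50px, 21.00px, 25.20px, 30.24px, 36.29px, 43.55px, 52.25px, 62.71px, 75.25px

Step -1: 21.0 ÷ 1.200 = 17.50
Step 0: 21px
Step 1: 21.0 × 1.200 = 25.20
Step 2: 21.0 × 1.200² = 30.24
Step 3: 21.0 × 1.200³ = 36.29
Step 4: 21.0 × 1.200⁴ = 43.55
Step 5: 21.0 × 1.200⁵ = 52.25
Step 6: 21.0 × 1.200⁶ = 62.71
Step 7: 21.0 × 1.200⁷ = 75.25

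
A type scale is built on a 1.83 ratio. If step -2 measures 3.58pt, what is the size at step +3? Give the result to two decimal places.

Moving from step -2 to step +3 is 5 steps up, so multiply by r⁵.
3.58 × 1.83⁵ = 3.58 × 20.52369 ≈ 73.475

73.47pt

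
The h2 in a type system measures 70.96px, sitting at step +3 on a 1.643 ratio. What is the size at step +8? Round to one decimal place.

Moving from step +3 to step +8 is 5 steps up, so multiply by r⁵.
70.96 × 1.643⁵ = 70.96 × 11.97258 ≈ 849.574

849.6px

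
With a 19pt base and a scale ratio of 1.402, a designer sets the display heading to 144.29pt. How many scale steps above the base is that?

6

1.402ⁿ = 144.29 / 19 = 7.5942
n = ln(7.5942) / ln(1.402) = 2.0274 / 0.3379 ≈ 6.00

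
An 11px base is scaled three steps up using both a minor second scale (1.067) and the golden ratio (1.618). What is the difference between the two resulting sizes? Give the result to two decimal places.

33.23px

Minor second: 11.0 × 1.067³ = 13.3624px
Golden ratio: 11.0 × 1.618³ = 46.5938px
Difference: 46.5938 − 13.3624 = 33.2314px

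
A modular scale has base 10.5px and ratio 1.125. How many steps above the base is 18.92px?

5

1.125ⁿ = 18.92 / 10.5 = 1.8019
n = ln(1.8019) / ln(1.125) = 0.5888 / 0.1178 ≈ 5.00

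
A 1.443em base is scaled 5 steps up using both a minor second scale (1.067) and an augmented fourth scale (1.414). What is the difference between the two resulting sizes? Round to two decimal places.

6.16em

Minor second: 1.443 × 1.067⁵ = 1.9957em
Augmented fourth: 1.443 × 1.414⁵ = 8.1567em
Difference: 8.1567 − 1.9957 = 6.1610em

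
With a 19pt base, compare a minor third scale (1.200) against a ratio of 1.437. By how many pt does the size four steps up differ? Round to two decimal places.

41.62pt

Minor third: 19.0 × 1.200⁴ = 39.3984pt
At 1.437: 19.0 × 1.437⁴ = 81.0178pt
Difference: 81.0178 − 39.3984 = 41.6194pt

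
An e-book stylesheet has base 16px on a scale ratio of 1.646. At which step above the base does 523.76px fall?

7

1.646ⁿ = 523.76 / 16 = 32.7350
n = ln(32.7350) / ln(1.646) = 3.4884 / 0.4983 ≈ 7.00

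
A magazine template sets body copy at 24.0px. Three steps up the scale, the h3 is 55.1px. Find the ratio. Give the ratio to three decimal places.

1.319

The ratio satisfies 24.0 × r³ = 55.1, so r = (55.1 / 24.0)^(1/3).
r = 2.2958^(1/3) ≈ 1.3192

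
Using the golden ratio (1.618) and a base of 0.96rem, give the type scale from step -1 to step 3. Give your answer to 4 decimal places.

0.5933rem, 0.9600rem, 1.5533rem, 2.5132rem, 4.0664rem

Step -1: 0.96 ÷ 1.618 = 0.5933
Step 0: 0.96rem
Step 1: 0.96 × 1.618 = 1.5533
Step 2: 0.96 × 1.618² = 2.5132
Step 3: 0.96 × 1.618³ = 4.0664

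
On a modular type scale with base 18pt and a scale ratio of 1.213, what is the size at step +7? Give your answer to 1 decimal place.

69.6pt

18.0 × 1.213⁷ = 18.0 × 3.86390 ≈ 69.55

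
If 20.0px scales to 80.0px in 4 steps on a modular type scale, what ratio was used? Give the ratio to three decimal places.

r⁴ = 80.0 / 20.0, so r = (80.0/20.0)^(1/4).
r = 4.0000^(1/4) ≈ 1.4142

1.414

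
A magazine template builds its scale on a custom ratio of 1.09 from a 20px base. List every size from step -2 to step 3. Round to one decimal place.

Step -2: 20.0 ÷ 1.09² = 16.8
Step -1: 20.0 ÷ 1.09 = 18.3
Step 0: 20px
Step 1: 20.0 × 1.09 = 21.8
Step 2: 20.0 × 1.09² = 23.8
Step 3: 20.0 × 1.09³ = 25.9

16.8px, 18.3px, 20.0px, 21.8px, 23.8px, 25.9px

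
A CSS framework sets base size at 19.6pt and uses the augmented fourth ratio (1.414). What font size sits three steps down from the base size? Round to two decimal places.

Every step multiplies by the scale ratio.
19.6 ÷ 1.414³ = 19.6 ÷ 2.82715 ≈ 6.93

6.93pt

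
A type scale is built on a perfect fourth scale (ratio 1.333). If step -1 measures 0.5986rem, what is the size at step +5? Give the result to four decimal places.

The gap is 5 − (-1) = 6 steps, so the factor is 1.333^6.
0.5986 × 1.333⁶ = 0.5986 × 5.61023 ≈ 3.3583

3.3583rem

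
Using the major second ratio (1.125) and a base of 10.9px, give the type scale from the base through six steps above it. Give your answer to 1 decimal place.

10.9px, 12.3px, 13.8px, 15.5px, 17.5px, 19.6px, 22.1px

Step 0: 10.9px
Step 1: 10.9 × 1.125 = 12.3
Step 2: 10.9 × 1.125² = 13.8
Step 3: 10.9 × 1.125³ = 15.5
Step 4: 10.9 × 1.125⁴ = 17.5
Step 5: 10.9 × 1.125⁵ = 19.6
Step 6: 10.9 × 1.125⁶ = 22.1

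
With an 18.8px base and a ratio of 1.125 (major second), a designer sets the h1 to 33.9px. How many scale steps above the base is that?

1.125ⁿ = 33.9 / 18.8 = 1.8032
n = ln(1.8032) / ln(1.125) = 0.5896 / 0.1178 ≈ 5.01

5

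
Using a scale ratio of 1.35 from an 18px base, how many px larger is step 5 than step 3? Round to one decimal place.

Step 3: 18.0 × 1.35³ = 44.287px
Step 5: 18.0 × 1.35⁵ = 80.713px
Difference: 80.713 − 44.287 = 36.426px

36.4px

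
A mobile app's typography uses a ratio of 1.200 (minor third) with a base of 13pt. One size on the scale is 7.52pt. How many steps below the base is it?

3

1.200ⁿ = 13 / 7.52 = 1.7287
n = ln(1.7287) / ln(1.200) = 0.5474 / 0.1823 ≈ 3.00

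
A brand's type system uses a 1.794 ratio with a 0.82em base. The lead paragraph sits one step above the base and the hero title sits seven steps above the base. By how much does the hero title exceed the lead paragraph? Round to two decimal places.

Step 1: 0.82 × 1.794 = 1.4711em
Step 7: 0.82 × 1.794⁷ = 49.0423em
Difference: 49.0423 − 1.4711 = 47.5712em

47.57em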